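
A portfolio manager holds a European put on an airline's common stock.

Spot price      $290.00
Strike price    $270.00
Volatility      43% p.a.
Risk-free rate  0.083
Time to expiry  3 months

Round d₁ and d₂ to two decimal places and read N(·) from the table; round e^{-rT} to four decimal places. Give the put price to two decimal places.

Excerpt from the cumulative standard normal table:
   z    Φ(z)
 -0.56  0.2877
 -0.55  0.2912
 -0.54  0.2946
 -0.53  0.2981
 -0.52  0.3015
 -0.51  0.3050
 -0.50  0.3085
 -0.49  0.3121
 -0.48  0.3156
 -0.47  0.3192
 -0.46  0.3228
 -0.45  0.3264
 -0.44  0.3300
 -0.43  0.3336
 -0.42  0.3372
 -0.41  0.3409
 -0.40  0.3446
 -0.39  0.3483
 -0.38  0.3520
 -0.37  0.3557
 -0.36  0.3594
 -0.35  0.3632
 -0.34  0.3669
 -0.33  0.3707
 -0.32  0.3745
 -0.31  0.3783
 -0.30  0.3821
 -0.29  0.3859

T = 0.25;  σ√T = 0.2150
d₁ = [ln(290/270) + (0.083 + 0.43²/2)·0.25] / 0.2150 = [0.0715 + 0.0439] / 0.2150 = 0.5364 ⇒ 0.54
d₂ = d₁ − σ√T = 0.5364 − 0.2150 = 0.3214 ⇒ 0.32
e^(−rT) = e^(−0.083·0.25) = 0.9795
N(−d₂) = N(-0.32) = 0.3745;  N(−d₁) = N(-0.54) = 0.2946
P = 270·0.9795·0.3745 − 290·0.2946 = 99.0421 − 85.4340 = 13.6081

$13.61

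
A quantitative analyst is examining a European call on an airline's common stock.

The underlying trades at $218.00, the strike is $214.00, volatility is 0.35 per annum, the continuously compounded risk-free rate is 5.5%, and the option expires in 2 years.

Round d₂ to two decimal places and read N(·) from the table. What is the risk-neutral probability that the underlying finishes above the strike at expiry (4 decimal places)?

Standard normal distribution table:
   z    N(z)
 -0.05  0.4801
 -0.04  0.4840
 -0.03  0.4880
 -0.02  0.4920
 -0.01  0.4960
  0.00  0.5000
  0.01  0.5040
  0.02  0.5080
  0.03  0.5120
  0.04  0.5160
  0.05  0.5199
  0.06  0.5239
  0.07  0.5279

σ√T = 0.35 × 1.4142 = 0.4950
ln(S/K) + (r + σ²/2)T = ln(218/214) + (0.055 + 0.35²/2)·2 = 0.0185 + 0.2325 = 0.2510
d₁ = 0.2510 / 0.4950 = 0.5071 ⇒ 0.51
d₂ = d₁ − σ√T = 0.5071 − 0.4950 = 0.0122 ⇒ 0.01
Pr(exercise) under Q = N(d₂) = 0.5040

0.5040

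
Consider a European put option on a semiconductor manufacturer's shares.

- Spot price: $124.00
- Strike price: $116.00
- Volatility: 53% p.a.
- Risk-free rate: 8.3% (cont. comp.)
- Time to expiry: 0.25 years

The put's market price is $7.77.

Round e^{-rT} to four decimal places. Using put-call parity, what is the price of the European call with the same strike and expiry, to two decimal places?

exp(−rT) = exp(−0.083·0.25) = 0.9795
Put-call parity: C − P = S − K·e^(−rT) = 124 − 116·0.9795 = 124 − 113.6220 = 10.3780
C = P + (C − P) = 7.77 + (10.3780) = 18.1480

$18.15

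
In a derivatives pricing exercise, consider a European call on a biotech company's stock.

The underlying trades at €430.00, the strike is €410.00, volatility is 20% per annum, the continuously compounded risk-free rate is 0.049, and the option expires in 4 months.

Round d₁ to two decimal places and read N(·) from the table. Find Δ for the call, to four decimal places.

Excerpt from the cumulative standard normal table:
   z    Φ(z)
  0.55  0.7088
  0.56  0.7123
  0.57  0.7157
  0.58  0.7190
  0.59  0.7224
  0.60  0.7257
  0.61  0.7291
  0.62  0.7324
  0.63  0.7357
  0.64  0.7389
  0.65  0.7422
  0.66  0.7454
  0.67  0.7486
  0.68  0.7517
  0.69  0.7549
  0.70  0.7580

0.7291

σ√T = 0.2·√0.3333 = 0.1155
d₁ = [ln(430/410) + (0.049 + 0.2²/2)·0.3333] / 0.1155 = [0.0476 + 0.0230] / 0.1155 = 0.6117 ⇒ 0.61
N(d₁) = N(0.61) = 0.7291
Δ_call = N(d₁) = 0.7291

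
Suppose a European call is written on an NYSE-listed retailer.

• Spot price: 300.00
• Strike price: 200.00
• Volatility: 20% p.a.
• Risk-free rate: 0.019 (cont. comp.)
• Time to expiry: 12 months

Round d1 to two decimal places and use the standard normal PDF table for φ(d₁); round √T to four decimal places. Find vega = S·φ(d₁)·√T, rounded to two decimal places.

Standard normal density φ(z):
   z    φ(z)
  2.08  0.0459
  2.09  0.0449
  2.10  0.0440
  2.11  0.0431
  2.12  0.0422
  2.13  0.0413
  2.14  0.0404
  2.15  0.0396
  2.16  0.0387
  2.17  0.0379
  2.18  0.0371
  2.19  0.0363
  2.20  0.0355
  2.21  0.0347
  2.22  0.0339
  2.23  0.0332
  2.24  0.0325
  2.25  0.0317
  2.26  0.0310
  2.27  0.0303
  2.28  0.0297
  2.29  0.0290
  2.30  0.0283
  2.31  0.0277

10.17

σ√T = 0.2·√1 = 0.2000
d₁ = [ln(300/200) + (0.019 + 0.2²/2)·1] / 0.2000 = [0.4055 + 0.0390] / 0.2000 = 2.2223 ⇒ 2.22
√T = √1 = 1.0000
φ(d₁) = φ(2.22) = 0.0339
vega = S·φ(d₁)·√T = 300·0.0339·1.0000 = 10.1700
(Call and put vega coincide under Black-Scholes.)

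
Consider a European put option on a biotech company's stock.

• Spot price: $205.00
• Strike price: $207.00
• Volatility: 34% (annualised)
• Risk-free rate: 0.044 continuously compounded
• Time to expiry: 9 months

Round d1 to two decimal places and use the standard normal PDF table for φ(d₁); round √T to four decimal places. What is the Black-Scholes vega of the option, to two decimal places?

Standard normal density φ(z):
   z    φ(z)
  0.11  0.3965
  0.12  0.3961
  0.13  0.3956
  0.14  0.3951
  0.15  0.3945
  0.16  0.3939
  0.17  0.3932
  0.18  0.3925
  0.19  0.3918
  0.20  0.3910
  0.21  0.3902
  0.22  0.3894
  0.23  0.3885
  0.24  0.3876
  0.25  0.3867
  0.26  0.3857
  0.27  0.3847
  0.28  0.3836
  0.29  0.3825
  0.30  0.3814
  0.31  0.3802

68.97

σ√T = 0.34 × 0.8660 = 0.2944
d₁ = [ln(205/207) + (0.044 + 0.34²/2)·0.75] / 0.2944 = [-0.0097 + 0.0764] / 0.2944 = 0.2263 ⇒ 0.23
√T = √0.75 = 0.8660
φ(d₁) = φ(0.23) = 0.3885
vega = S·φ(d₁)·√T = 205·0.3885·0.8660 = 68.9704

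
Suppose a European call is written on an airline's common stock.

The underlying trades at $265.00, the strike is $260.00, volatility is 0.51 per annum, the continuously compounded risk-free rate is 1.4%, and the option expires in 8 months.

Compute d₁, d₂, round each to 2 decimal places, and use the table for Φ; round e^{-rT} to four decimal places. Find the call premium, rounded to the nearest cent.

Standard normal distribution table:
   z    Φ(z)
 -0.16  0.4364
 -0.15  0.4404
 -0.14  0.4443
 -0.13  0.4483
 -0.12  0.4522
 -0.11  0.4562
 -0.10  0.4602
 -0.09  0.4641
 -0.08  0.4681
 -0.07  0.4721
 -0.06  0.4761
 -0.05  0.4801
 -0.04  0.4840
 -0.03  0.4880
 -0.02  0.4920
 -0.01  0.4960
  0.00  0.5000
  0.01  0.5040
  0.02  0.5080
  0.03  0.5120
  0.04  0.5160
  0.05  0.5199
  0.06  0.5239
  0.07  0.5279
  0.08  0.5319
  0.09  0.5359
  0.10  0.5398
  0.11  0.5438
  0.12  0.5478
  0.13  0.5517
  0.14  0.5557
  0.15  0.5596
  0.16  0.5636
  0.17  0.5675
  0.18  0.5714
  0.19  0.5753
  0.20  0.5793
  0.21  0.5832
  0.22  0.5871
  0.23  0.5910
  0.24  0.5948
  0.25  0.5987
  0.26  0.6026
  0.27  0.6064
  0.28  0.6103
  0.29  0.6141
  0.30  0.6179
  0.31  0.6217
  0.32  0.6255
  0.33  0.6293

T = 0.6667;  σ√T = 0.4164
d₁ = [ln(265/260) + (0.014 + ½·0.51²)·0.6667] / (σ√T) = (0.0190 + 0.0960) / 0.4164 = 0.2764 ⇒ 0.28
d₂ = 0.2764 − 0.4164 = -0.1400 ⇒ -0.14
e^(−rT) = e^(−0.014·0.6667) = 0.9907
N(d₁) = N(0.28) = 0.6103;  N(d₂) = N(-0.14) = 0.4443
C = 265·0.6103 − 260·0.9907·0.4443 = 161.7295 − 114.4437 = 47.2858

$47.29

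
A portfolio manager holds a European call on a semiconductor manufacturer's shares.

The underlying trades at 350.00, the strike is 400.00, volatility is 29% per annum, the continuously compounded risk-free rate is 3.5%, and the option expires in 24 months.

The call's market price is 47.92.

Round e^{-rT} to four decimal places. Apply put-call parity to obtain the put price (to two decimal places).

70.88

e^(−rT) = e^(−0.035·2) = 0.9324
Put-call parity: C − P = S − K·e^(−rT) = 350 − 400·0.9324 = 350 − 372.9600 = -22.9600
P = C − (C − P) = 47.92 − (-22.9600) = 70.8800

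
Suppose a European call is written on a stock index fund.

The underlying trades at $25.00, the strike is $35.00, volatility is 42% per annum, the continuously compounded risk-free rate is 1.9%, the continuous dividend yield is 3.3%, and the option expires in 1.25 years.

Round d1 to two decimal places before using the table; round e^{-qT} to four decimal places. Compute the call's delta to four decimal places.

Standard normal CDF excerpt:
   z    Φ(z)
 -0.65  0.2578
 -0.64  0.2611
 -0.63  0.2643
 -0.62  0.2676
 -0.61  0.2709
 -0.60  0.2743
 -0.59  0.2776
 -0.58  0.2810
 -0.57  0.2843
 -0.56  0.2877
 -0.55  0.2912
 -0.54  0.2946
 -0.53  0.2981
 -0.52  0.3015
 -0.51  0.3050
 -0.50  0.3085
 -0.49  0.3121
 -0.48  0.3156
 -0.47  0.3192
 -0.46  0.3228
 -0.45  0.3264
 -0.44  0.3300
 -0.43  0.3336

0.2893

σ√T = 0.42 × 1.1180 = 0.4696
d₁ = [ln(25/35) + (0.019 − 0.033 + ½·0.42²)·1.25] / (σ√T) = (-0.3365 + 0.0927) / 0.4696 = -0.5190 → -0.52
N(d₁) = N(-0.52) = 0.3015
Δ_call = exp(−qT)·N(d₁) = 0.9596·0.3015 = 0.2893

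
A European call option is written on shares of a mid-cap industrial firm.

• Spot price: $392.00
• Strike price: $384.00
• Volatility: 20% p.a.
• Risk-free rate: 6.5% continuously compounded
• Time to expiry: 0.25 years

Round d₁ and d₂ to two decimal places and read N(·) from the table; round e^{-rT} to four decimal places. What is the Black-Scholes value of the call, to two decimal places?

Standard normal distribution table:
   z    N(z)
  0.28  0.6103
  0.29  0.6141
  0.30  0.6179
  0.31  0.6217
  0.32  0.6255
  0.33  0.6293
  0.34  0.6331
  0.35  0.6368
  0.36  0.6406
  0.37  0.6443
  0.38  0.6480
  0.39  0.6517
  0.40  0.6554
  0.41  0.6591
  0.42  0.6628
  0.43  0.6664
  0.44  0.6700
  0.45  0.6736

σ√T = 0.2·√0.25 = 0.1000
d₁ = [ln(392/384) + (0.065 + 0.2²/2)·0.25] / 0.1000 = [0.0206 + 0.0213] / 0.1000 = 0.4187 which rounds to 0.42
d₂ = d₁ − σ√T = 0.4187 − 0.1000 = 0.3187 which rounds to 0.32
e^(−rT) = e^(−0.065·0.25) = 0.9839
N(d₁) = N(0.42) = 0.6628;  N(d₂) = N(0.32) = 0.6255
C = 392·0.6628 − 384·0.9839·0.6255 = 259.8176 − 236.3249 = 23.4927

$23.49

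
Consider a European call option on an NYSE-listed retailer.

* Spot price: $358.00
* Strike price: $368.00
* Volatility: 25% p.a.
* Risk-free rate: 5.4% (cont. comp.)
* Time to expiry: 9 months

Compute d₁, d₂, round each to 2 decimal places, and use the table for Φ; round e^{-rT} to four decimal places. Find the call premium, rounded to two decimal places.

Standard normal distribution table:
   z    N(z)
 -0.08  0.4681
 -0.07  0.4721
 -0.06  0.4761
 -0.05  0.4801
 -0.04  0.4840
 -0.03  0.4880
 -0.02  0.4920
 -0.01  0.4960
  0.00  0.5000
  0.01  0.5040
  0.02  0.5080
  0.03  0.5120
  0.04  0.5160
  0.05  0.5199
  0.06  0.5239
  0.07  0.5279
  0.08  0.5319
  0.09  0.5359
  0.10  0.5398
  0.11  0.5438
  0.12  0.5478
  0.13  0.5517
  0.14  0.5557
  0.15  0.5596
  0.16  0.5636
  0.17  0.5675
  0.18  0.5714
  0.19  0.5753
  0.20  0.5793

σ√T = 0.25·√0.75 = 0.2165
d₁ = [ln(358/368) + (0.054 + 0.25²/2)·0.75] / 0.2165 = [-0.0275 + 0.0639] / 0.2165 = 0.1681 ≈ 0.17
d₂ = d₁ − σ√T = 0.1681 − 0.2165 = -0.0484 ≈ -0.05
e^(−rT) = e^(−0.054·0.75) = 0.9603
N(d₁) = N(0.17) = 0.5675;  N(d₂) = N(-0.05) = 0.4801
C = 358·0.5675 − 368·0.9603·0.4801 = 203.1650 − 169.6627 = 33.5023

$33.50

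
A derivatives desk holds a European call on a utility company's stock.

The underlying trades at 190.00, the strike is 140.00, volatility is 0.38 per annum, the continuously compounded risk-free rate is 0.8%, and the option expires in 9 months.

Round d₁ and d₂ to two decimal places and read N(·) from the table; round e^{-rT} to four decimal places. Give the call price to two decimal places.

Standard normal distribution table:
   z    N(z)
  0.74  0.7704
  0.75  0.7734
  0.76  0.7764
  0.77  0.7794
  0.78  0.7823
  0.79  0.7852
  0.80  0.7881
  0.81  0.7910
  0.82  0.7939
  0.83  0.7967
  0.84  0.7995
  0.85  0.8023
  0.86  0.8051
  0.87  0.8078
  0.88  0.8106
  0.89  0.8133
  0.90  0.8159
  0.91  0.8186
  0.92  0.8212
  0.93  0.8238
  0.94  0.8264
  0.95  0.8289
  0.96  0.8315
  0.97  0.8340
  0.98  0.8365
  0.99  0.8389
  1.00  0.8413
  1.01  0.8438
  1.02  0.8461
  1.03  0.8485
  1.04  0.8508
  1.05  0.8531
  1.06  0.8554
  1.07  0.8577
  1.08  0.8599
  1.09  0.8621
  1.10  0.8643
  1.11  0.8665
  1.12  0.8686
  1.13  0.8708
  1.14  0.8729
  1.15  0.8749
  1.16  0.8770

T = 0.75;  σ√T = 0.3291
d₁ = [ln(190/140) + (0.008 + 0.38²/2)·0.75] / 0.3291 = [0.3054 + 0.0601] / 0.3291 = 1.1107 ⇒ 1.11
d₂ = d₁ − σ√T = 1.1107 − 0.3291 = 0.7816 ⇒ 0.78
e^(−rT) = e^(−0.008·0.75) = 0.9940
N(d₁) = N(1.11) = 0.8665;  N(d₂) = N(0.78) = 0.7823
C = 190·0.8665 − 140·0.9940·0.7823 = 164.6350 − 108.8649 = 55.7701

55.77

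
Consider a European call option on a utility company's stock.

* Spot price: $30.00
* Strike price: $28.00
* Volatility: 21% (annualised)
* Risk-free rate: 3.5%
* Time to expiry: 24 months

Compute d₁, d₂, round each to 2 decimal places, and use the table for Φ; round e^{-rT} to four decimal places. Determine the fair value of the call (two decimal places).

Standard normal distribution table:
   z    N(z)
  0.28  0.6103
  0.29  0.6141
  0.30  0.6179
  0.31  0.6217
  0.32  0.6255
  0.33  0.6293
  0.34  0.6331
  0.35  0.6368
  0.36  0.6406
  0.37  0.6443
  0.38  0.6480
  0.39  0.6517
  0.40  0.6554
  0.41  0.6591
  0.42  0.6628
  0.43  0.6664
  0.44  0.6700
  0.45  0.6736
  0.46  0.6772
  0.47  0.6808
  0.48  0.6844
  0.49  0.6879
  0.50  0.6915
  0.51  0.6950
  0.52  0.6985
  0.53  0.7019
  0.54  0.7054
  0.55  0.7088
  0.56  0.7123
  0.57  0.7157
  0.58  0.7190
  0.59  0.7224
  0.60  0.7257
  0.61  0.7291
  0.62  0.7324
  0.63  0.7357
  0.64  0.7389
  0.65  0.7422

$5.64

σ√T = 0.21·√2 = 0.2970
d₁ = [ln(30/28) + (0.035 + ½·0.21²)·2] / (σ√T) = (0.0690 + 0.1141) / 0.2970 = 0.6165 ≈ 0.62
d₂ = 0.6165 − 0.2970 = 0.3195 ≈ 0.32
e^(−rT) = e^(−0.035·2) = 0.9324
N(d₁) = N(0.62) = 0.7324;  N(d₂) = N(0.32) = 0.6255
C = 30·0.7324 − 28·0.9324·0.6255 = 21.9720 − 16.3301 = 5.6419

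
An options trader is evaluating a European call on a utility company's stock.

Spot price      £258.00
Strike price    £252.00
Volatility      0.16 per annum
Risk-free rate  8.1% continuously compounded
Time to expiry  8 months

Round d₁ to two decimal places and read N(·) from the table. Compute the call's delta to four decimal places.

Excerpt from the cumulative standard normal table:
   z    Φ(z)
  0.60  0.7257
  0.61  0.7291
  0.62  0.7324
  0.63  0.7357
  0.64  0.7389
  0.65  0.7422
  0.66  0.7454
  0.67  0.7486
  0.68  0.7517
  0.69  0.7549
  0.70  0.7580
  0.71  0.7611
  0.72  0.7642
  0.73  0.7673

σ√T = 0.16·√0.6667 = 0.1306
d₁ = [ln(258/252) + (0.081 + ½·0.16²)·0.6667] / (σ√T) = (0.0235 + 0.0625) / 0.1306 = 0.6588 ≈ 0.66
N(d₁) = N(0.66) = 0.7454
Δ_call = N(d₁) = 0.7454

0.7454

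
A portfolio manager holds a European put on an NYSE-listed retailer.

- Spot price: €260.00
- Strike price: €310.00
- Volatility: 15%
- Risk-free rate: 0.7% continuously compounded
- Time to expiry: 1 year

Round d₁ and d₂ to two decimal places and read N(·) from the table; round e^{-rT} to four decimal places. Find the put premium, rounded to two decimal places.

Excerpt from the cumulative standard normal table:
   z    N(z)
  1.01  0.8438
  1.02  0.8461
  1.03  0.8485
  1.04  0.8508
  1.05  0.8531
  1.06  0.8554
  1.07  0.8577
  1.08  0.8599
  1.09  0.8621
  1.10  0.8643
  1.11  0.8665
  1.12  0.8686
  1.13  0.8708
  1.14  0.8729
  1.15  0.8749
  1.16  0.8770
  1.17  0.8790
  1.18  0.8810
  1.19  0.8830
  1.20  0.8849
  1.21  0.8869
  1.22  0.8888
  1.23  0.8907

€50.59

σ√T = 0.15·√1 = 0.1500
d₁ = [ln(260/310) + (0.007 + 0.15²/2)·1] / 0.1500 = [-0.1759 + 0.0182] / 0.1500 = -1.0509 → -1.05
d₂ = d₁ − σ√T = -1.0509 − 0.1500 = -1.2009 → -1.20
exp(−rT) = exp(−0.007·1) = 0.9930
P = 310·0.9930·N(1.20) − 260·N(1.05) = 310·0.9930·0.8849 − 260·0.8531 = 272.3988 − 221.8060 = 50.5928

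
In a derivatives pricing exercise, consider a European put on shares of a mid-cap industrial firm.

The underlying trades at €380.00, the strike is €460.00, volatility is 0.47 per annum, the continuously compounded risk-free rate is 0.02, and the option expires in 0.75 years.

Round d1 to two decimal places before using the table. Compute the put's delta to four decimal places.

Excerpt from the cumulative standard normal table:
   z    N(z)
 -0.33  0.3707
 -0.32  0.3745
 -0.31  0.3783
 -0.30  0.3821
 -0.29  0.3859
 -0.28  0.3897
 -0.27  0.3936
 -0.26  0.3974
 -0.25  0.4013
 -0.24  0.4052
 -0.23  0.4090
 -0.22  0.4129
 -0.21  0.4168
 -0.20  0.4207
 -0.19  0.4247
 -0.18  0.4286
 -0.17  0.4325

σ√T = 0.47·√0.75 = 0.4070
d₁ = [ln(380/460) + (0.02 + ½·0.47²)·0.75] / (σ√T) = (-0.1911 + 0.0978) / 0.4070 = -0.2290 ≈ -0.23
N(d₁) = N(-0.23) = 0.4090
Δ_put = N(d₁) − 1 = 0.4090 − 1 = -0.5910

-0.5910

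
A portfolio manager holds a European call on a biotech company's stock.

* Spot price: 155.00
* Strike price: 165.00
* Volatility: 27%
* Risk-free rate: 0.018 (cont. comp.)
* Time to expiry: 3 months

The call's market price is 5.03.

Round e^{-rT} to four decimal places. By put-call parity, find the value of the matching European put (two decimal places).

14.29

e^(−rT) = e^(−0.018·0.25) = 0.9955
Put-call parity: C − P = S − K·e^(−rT) = 155 − 165·0.9955 = 155 − 164.2575 = -9.2575
P = C − (C − P) = 5.03 − (-9.2575) = 14.2875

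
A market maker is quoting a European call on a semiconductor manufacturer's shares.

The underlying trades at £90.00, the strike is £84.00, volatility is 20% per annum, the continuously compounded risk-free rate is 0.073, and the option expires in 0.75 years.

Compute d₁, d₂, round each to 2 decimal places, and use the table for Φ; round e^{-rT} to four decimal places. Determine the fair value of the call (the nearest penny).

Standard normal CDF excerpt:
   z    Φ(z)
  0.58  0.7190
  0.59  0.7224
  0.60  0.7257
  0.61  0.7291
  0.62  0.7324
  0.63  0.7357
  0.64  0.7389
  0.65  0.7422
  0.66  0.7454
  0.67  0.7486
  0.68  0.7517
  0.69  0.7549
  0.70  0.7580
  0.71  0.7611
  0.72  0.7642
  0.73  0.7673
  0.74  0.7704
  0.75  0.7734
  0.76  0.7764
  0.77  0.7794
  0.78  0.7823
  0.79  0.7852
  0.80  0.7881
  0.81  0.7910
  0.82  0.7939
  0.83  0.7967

£12.42

T = 0.75;  σ√T = 0.1732
ln(S/K) + (r + σ²/2)T = ln(90/84) + (0.073 + 0.2²/2)·0.75 = 0.0690 + 0.0698 = 0.1387
d₁ = 0.1387 / 0.1732 = 0.8010 ≈ 0.80
d₂ = d₁ − σ√T = 0.8010 − 0.1732 = 0.6278 ≈ 0.63
e^(−rT) = e^(−0.073·0.75) = 0.9467
C = 90·N(0.80) − 84·0.9467·N(0.63) = 90·0.7881 − 84·0.9467·0.7357 = 70.9290 − 58.5049 = 12.4241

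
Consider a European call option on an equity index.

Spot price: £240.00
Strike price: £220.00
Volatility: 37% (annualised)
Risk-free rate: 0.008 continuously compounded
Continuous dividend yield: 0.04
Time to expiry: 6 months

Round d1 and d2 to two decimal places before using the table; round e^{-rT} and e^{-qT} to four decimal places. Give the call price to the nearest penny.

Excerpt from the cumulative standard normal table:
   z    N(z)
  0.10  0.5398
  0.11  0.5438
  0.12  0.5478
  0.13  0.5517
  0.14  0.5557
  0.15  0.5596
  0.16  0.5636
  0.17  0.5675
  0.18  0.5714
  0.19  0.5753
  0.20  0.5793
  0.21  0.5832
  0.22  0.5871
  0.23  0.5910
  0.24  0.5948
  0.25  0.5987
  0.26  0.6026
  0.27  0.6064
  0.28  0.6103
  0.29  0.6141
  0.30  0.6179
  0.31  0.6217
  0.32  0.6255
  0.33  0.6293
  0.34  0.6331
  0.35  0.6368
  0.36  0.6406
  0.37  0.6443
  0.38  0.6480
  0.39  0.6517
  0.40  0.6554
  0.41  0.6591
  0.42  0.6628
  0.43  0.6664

£32.42

σ√T = 0.37·√0.5 = 0.2616
ln(S/K) + (r − q + σ²/2)T = ln(240/220) + (0.008 − 0.04 + 0.37²/2)·0.5 = 0.0870 + 0.0182 = 0.1052
d₁ = 0.1052 / 0.2616 = 0.4022 ⇒ 0.40
d₂ = d₁ − σ√T = 0.4022 − 0.2616 = 0.1406 ⇒ 0.14
exp(−qT) = exp(−0.04·0.5) = 0.9802;  exp(−rT) = exp(−0.008·0.5) = 0.9960
N(d₁) = N(0.40) = 0.6554;  N(d₂) = N(0.14) = 0.5557
C = 240·0.9802·0.6554 − 220·0.9960·0.5557 = 154.1815 − 121.7650 = 32.4166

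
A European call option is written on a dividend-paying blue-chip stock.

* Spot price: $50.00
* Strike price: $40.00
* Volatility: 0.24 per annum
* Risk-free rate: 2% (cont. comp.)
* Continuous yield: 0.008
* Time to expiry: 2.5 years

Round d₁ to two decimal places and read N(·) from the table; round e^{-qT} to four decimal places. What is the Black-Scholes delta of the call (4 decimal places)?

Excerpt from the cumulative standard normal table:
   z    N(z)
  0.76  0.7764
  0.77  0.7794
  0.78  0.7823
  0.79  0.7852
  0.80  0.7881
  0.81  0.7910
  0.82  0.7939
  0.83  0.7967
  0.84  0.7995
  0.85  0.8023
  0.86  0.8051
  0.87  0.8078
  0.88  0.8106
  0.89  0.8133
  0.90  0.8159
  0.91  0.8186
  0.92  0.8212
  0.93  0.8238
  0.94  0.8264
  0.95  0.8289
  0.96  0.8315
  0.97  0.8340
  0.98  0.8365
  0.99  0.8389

0.7892

σ√T = 0.24·√2.5 = 0.3795
d₁ = [ln(50/40) + (0.02 − 0.008 + ½·0.24²)·2.5] / (σ√T) = (0.2231 + 0.1020) / 0.3795 = 0.8568 ≈ 0.86
N(d₁) = N(0.86) = 0.8051
Δ_call = exp(−qT)·N(d₁) = 0.9802·0.8051 = 0.7892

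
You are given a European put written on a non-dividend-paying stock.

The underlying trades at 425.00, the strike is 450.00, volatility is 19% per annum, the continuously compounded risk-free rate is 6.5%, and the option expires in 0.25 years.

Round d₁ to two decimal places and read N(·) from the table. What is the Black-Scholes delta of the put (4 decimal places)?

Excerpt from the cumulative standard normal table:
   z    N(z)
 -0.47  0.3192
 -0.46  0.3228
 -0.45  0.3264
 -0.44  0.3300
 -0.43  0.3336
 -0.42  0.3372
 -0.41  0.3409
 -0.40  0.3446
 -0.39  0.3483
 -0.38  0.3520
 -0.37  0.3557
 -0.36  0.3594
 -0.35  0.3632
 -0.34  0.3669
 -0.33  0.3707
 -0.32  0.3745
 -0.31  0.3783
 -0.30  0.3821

-0.6480

T = 0.25;  σ√T = 0.0950
d₁ = [ln(425/450) + (0.065 + ½·0.19²)·0.25] / (σ√T) = (-0.0572 + 0.0208) / 0.0950 = -0.3831 ≈ -0.38
N(d₁) = N(-0.38) = 0.3520
Δ_put = N(d₁) − 1 = 0.3520 − 1 = -0.6480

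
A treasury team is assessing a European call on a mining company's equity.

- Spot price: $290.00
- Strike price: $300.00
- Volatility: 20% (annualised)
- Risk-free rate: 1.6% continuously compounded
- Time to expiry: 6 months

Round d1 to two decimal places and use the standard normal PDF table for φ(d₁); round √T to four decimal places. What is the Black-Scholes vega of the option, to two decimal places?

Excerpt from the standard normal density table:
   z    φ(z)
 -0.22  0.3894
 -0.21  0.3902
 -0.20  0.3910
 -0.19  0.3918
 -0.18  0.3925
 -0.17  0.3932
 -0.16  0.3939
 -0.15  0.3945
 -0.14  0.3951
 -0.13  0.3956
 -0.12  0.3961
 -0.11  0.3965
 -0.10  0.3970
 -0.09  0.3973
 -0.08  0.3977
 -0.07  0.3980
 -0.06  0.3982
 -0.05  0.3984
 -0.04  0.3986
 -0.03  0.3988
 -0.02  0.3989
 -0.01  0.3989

T = 0.5;  σ√T = 0.1414
d₁ = [ln(290/300) + (0.016 + 0.2²/2)·0.5] / 0.1414 = [-0.0339 + 0.0180] / 0.1414 = -0.1124 ⇒ -0.11
√T = √0.5 = 0.7071
φ(d₁) = φ(-0.11) = 0.3965
vega = S·φ(d₁)·√T = 290·0.3965·0.7071 = 81.3059
(The put has the same vega.)

81.31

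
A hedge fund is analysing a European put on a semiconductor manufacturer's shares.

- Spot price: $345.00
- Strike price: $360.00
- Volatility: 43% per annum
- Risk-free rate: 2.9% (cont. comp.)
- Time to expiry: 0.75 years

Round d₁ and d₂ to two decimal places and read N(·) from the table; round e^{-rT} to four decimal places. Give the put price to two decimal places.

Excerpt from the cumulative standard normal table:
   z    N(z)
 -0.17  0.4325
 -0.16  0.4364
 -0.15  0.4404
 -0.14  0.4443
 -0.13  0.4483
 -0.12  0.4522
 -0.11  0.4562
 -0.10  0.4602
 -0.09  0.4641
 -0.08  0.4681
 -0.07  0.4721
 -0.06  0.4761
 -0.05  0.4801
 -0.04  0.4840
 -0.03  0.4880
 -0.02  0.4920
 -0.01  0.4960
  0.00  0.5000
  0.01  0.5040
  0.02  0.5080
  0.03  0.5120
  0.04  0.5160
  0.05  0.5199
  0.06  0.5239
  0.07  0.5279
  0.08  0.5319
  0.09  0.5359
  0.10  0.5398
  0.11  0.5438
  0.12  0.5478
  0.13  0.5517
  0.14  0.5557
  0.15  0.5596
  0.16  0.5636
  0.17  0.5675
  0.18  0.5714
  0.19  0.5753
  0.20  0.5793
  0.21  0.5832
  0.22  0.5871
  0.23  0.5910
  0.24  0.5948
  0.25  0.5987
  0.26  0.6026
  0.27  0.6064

$54.86

σ√T = 0.43 × 0.8660 = 0.3724
ln(S/K) + (r + σ²/2)T = ln(345/360) + (0.029 + 0.43²/2)·0.75 = -0.0426 + 0.0911 = 0.0485
d₁ = 0.0485 / 0.3724 = 0.1303 ⇒ 0.13
d₂ = d₁ − σ√T = 0.1303 − 0.3724 = -0.2421 ⇒ -0.24
e^(−rT) = e^(−0.029·0.75) = 0.9785
N(−d₂) = N(0.24) = 0.5948;  N(−d₁) = N(-0.13) = 0.4483
P = 360·0.9785·0.5948 − 345·0.4483 = 209.5242 − 154.6635 = 54.8607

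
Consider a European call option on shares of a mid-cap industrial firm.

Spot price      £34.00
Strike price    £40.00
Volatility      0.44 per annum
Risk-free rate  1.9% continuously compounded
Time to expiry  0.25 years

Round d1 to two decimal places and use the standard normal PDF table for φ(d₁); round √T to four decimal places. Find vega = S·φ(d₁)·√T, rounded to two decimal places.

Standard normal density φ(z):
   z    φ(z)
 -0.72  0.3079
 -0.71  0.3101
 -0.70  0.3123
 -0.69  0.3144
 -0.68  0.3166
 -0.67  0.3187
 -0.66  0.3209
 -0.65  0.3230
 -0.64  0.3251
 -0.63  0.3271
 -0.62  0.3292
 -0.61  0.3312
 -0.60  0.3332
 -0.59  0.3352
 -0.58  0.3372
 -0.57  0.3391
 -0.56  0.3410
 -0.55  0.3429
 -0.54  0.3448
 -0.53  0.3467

σ√T = 0.44 × 0.5000 = 0.2200
ln(S/K) + (r + σ²/2)T = ln(34/40) + (0.019 + 0.44²/2)·0.25 = -0.1625 + 0.0290 = -0.1336
d₁ = -0.1336 / 0.2200 = -0.6071 → -0.61
√T = √0.25 = 0.5000
φ(d₁) = φ(-0.61) = 0.3312
vega = S·φ(d₁)·√T = 34·0.3312·0.5000 = 5.6304

5.63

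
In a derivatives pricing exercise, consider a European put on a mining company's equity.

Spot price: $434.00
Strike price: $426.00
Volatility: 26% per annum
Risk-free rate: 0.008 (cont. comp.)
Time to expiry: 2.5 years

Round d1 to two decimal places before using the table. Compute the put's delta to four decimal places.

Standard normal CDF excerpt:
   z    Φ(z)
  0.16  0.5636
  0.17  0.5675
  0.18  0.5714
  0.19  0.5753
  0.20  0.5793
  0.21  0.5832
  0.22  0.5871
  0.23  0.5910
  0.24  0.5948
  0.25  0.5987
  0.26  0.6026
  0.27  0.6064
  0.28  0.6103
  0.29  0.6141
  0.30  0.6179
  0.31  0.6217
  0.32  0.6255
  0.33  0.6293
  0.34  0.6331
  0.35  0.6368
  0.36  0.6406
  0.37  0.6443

-0.3821

σ√T = 0.26 × 1.5811 = 0.4111
d₁ = [ln(434/426) + (0.008 + ½·0.26²)·2.5] / (σ√T) = (0.0186 + 0.1045) / 0.4111 = 0.2995 ⇒ 0.30
N(d₁) = N(0.30) = 0.6179
Δ_put = N(d₁) − 1 = 0.6179 − 1 = -0.3821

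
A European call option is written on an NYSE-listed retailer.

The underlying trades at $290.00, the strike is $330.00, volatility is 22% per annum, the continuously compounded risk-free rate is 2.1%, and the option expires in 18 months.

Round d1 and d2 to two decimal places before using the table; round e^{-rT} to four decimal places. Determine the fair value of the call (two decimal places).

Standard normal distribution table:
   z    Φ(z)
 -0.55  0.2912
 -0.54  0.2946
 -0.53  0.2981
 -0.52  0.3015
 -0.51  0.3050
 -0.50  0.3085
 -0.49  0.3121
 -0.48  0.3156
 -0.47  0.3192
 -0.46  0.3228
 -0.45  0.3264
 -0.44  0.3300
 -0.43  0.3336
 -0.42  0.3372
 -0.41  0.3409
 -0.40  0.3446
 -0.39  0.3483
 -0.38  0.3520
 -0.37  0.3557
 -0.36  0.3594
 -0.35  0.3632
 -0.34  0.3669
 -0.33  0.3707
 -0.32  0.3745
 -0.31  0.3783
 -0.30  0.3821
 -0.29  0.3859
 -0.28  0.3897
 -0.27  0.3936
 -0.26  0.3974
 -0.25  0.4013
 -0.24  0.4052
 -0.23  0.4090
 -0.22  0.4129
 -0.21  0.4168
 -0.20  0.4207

σ√T = 0.22·√1.5 = 0.2694
d₁ = [ln(290/330) + (0.021 + 0.22²/2)·1.5] / 0.2694 = [-0.1292 + 0.0678] / 0.2694 = -0.2279 → -0.23
d₂ = d₁ − σ√T = -0.2279 − 0.2694 = -0.4974 → -0.50
e^(−rT) = e^(−0.021·1.5) = 0.9690
N(d₁) = N(-0.23) = 0.4090;  N(d₂) = N(-0.50) = 0.3085
C = 290·0.4090 − 330·0.9690·0.3085 = 118.6100 − 98.6490 = 19.9610

$19.96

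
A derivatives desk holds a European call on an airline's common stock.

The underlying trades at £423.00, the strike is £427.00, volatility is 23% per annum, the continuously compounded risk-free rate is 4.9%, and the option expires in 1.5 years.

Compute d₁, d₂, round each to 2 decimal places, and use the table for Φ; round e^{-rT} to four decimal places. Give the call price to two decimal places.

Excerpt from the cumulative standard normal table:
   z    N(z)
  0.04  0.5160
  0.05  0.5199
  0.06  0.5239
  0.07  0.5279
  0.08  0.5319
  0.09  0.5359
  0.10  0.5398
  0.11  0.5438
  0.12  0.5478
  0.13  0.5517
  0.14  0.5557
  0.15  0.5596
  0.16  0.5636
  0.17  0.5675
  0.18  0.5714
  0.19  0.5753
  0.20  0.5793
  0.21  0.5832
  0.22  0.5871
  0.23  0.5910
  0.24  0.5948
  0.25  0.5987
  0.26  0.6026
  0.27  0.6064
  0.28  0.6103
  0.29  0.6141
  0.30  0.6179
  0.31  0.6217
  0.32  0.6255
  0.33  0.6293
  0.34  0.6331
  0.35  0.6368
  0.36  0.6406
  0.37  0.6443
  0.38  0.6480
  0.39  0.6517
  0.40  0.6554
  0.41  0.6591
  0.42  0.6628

σ√T = 0.23·√1.5 = 0.2817
d₁ = [ln(423/427) + (0.049 + 0.23²/2)·1.5] / 0.2817 = [-0.0094 + 0.1132] / 0.2817 = 0.3684 ⇒ 0.37
d₂ = d₁ − σ√T = 0.3684 − 0.2817 = 0.0867 ⇒ 0.09
exp(−rT) = exp(−0.049·1.5) = 0.9291
C = 423·N(0.37) − 427·0.9291·N(0.09) = 423·0.6443 − 427·0.9291·0.5359 = 272.5389 − 212.6053 = 59.9336

£59.93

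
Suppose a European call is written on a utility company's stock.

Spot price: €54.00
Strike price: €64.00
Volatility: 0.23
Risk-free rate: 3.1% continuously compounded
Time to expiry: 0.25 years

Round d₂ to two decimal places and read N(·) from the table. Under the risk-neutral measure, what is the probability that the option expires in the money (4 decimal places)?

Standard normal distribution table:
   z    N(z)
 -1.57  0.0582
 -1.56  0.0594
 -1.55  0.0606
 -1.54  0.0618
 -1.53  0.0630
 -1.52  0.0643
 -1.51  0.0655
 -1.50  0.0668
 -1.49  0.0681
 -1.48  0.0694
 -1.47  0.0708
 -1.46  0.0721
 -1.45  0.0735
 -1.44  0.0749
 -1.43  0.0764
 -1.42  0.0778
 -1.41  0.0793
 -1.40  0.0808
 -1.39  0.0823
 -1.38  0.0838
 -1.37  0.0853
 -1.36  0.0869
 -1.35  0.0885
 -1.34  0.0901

T = 0.25;  σ√T = 0.1150
d₁ = [ln(54/64) + (0.031 + ½·0.23²)·0.25] / (σ√T) = (-0.1699 + 0.0144) / 0.1150 = -1.3525 ⇒ -1.35
d₂ = -1.3525 − 0.1150 = -1.4675 ⇒ -1.47
Risk-neutral Pr[S_T > K] = N(d₂) = N(-1.47) = 0.0708

0.0708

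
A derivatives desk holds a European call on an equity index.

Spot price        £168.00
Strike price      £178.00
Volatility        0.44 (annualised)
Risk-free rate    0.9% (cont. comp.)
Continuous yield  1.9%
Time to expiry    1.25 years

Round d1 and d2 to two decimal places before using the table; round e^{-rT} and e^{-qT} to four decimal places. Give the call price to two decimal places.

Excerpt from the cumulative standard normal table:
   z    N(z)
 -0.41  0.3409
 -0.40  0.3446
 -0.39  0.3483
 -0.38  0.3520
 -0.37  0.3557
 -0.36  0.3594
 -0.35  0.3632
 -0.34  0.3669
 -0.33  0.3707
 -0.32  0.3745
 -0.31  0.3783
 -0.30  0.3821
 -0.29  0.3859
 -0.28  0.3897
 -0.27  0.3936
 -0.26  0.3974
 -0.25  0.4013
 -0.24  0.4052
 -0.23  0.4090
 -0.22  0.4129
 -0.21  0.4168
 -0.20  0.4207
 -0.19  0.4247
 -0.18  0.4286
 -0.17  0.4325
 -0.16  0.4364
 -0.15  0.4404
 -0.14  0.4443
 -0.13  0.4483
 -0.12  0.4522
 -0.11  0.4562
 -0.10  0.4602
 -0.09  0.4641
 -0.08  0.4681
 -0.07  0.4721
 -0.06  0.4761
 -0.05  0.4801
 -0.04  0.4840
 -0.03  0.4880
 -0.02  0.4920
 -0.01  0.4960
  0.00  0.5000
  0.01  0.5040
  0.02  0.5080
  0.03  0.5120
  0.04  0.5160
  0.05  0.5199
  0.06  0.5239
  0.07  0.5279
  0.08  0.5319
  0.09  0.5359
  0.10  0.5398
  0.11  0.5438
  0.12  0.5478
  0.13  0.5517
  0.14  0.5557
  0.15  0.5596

σ√T = 0.44 × 1.1180 = 0.4919
d₁ = [ln(168/178) + (0.009 − 0.019 + 0.44²/2)·1.25] / 0.4919 = [-0.0578 + 0.1085] / 0.4919 = 0.1030 which rounds to 0.10
d₂ = d₁ − σ√T = 0.1030 − 0.4919 = -0.3889 which rounds to -0.39
e^(−qT) = e^(−0.019·1.25) = 0.9765;  e^(−rT) = e^(−0.009·1.25) = 0.9888
N(d₁) = N(0.10) = 0.5398;  N(d₂) = N(-0.39) = 0.3483
C = 168·0.9765·0.5398 − 178·0.9888·0.3483 = 88.5553 − 61.3030 = 27.2522

£27.25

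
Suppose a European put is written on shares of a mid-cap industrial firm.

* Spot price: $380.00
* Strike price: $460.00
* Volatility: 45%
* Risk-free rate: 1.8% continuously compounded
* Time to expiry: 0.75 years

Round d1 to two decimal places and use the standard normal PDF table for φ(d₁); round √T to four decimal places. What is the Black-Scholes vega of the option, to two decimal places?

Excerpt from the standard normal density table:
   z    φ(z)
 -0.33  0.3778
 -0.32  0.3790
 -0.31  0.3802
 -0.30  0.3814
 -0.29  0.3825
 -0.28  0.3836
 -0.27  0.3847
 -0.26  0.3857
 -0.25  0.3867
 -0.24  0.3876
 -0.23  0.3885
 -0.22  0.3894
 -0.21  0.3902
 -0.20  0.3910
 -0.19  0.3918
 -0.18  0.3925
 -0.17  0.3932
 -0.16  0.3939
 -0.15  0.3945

126.93

σ√T = 0.45·√0.75 = 0.3897
ln(S/K) + (r + σ²/2)T = ln(380/460) + (0.018 + 0.45²/2)·0.75 = -0.1911 + 0.0894 = -0.1016
d₁ = -0.1016 / 0.3897 = -0.2608 ≈ -0.26
√T = √0.75 = 0.8660
φ(d₁) = φ(-0.26) = 0.3857
vega = S·φ(d₁)·√T = 380·0.3857·0.8660 = 126.9262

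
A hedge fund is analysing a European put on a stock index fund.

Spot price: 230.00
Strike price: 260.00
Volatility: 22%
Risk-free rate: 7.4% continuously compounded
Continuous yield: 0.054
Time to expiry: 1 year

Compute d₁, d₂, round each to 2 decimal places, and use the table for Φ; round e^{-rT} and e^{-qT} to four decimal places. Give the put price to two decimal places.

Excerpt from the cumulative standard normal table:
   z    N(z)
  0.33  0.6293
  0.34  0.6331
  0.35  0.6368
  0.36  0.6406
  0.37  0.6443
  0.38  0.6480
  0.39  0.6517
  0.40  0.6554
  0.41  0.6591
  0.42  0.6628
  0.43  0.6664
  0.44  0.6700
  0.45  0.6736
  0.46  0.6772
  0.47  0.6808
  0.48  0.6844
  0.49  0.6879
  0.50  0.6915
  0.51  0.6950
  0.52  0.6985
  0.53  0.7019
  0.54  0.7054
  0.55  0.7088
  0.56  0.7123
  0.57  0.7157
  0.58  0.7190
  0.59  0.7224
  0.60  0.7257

34.02

σ√T = 0.22 × 1.0000 = 0.2200
d₁ = [ln(230/260) + (0.074 − 0.054 + 0.22²/2)·1] / 0.2200 = [-0.1226 + 0.0442] / 0.2200 = -0.3564 which rounds to -0.36
d₂ = d₁ − σ√T = -0.3564 − 0.2200 = -0.5764 which rounds to -0.58
e^(−qT) = e^(−0.054·1) = 0.9474;  e^(−rT) = e^(−0.074·1) = 0.9287
N(−d₂) = N(0.58) = 0.7190;  N(−d₁) = N(0.36) = 0.6406
P = 260·0.9287·0.7190 − 230·0.9474·0.6406 = 173.6112 − 139.5880 = 34.0232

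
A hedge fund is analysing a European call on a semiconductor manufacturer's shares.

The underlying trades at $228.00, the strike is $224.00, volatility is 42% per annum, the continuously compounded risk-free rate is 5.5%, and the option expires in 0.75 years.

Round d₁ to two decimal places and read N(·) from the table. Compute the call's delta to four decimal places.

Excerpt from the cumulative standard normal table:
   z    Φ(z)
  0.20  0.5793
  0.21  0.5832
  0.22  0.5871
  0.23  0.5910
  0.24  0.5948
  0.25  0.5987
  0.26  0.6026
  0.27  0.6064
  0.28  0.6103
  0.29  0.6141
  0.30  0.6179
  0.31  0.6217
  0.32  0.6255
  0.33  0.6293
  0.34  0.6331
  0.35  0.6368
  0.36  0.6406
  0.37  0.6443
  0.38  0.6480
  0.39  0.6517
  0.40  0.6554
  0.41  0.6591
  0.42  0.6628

0.6331

T = 0.75;  σ√T = 0.3637
d₁ = [ln(228/224) + (0.055 + 0.42²/2)·0.75] / 0.3637 = [0.0177 + 0.1074] / 0.3637 = 0.3439 → 0.34
N(d₁) = N(0.34) = 0.6331
Δ_call = N(d₁) = 0.6331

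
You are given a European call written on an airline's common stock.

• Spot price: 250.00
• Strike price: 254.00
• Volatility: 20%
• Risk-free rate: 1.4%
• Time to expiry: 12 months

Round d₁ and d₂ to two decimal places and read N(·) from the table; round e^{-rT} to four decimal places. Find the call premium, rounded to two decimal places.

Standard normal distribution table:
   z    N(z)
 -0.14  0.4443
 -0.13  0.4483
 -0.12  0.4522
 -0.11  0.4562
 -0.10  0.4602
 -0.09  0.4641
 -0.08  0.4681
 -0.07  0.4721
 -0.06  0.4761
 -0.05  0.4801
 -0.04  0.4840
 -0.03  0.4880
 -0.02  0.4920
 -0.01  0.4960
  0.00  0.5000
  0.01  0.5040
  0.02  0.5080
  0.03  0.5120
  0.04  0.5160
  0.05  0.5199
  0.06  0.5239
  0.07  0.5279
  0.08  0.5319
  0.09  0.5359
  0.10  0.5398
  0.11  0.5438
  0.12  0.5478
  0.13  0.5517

19.71

σ√T = 0.2 × 1.0000 = 0.2000
d₁ = [ln(250/254) + (0.014 + 0.2²/2)·1] / 0.2000 = [-0.0159 + 0.0340] / 0.2000 = 0.0906 ≈ 0.09
d₂ = d₁ − σ√T = 0.0906 − 0.2000 = -0.1094 ≈ -0.11
e^(−rT) = e^(−0.014·1) = 0.9861
C = 250·N(0.09) − 254·0.9861·N(-0.11) = 250·0.5359 − 254·0.9861·0.4562 = 133.9750 − 114.2641 = 19.7109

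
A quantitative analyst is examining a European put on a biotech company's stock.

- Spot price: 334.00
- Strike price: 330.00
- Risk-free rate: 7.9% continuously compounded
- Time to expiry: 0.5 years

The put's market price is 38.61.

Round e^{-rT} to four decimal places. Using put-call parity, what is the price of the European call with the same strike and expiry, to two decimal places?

55.38

exp(−rT) = exp(−0.079·0.5) = 0.9613
Put-call parity: C − P = S − K·e^(−rT) = 334 − 330·0.9613 = 334 − 317.2290 = 16.7710
C = P + (C − P) = 38.61 + (16.7710) = 55.3810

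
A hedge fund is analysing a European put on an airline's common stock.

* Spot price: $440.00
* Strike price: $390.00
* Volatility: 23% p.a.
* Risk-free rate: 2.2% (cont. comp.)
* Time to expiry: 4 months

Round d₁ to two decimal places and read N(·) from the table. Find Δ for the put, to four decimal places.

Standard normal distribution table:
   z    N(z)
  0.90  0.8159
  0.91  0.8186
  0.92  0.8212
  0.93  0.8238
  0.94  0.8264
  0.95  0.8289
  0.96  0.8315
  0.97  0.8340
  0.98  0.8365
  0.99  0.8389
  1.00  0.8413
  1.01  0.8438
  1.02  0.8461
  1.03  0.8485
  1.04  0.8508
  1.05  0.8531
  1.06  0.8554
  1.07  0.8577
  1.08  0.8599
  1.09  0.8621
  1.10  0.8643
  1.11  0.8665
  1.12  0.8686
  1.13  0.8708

-0.1515

T = 0.3333;  σ√T = 0.1328
ln(S/K) + (r + σ²/2)T = ln(440/390) + (0.022 + 0.23²/2)·0.3333 = 0.1206 + 0.0161 = 0.1368
d₁ = 0.1368 / 0.1328 = 1.0300 which rounds to 1.03
N(d₁) = N(1.03) = 0.8485
Δ_put = N(d₁) − 1 = 0.8485 − 1 = -0.1515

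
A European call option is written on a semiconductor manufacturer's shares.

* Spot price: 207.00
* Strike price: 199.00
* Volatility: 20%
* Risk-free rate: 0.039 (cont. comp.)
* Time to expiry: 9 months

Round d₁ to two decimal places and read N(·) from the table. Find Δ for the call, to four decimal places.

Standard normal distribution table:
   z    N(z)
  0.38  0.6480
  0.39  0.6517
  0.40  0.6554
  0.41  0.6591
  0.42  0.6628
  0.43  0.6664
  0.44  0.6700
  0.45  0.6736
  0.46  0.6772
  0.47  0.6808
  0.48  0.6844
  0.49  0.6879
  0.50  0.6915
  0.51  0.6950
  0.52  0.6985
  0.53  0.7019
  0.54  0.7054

0.6844

T = 0.75;  σ√T = 0.1732
ln(S/K) + (r + σ²/2)T = ln(207/199) + (0.039 + 0.2²/2)·0.75 = 0.0394 + 0.0443 = 0.0837
d₁ = 0.0837 / 0.1732 = 0.4830 → 0.48
N(d₁) = N(0.48) = 0.6844
Δ_call = N(d₁) = 0.6844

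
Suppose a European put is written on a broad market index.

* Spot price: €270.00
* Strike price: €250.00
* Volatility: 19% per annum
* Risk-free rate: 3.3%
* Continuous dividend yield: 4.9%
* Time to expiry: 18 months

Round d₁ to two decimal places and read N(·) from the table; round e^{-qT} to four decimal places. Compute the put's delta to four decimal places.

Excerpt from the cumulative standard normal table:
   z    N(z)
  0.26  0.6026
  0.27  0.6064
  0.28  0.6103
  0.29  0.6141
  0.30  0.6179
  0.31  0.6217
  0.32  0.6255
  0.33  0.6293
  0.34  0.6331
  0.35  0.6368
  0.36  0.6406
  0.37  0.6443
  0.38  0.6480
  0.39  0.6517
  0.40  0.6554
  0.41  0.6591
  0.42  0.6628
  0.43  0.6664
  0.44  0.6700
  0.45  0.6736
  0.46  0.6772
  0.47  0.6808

-0.3409

σ√T = 0.19 × 1.2247 = 0.2327
d₁ = [ln(270/250) + (0.033 − 0.049 + 0.19²/2)·1.5] / 0.2327 = [0.0770 + 0.0031] / 0.2327 = 0.3439 which rounds to 0.34
N(d₁) = N(0.34) = 0.6331
Δ_put = exp(−qT)·(N(d₁) − 1) = 0.9291·(0.6331 − 1) = -0.3409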